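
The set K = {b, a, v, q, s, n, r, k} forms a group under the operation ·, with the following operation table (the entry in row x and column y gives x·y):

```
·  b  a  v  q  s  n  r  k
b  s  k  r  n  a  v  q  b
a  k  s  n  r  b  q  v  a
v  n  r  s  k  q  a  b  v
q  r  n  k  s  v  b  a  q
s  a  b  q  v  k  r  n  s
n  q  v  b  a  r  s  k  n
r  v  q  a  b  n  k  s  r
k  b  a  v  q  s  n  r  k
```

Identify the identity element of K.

The identity e satisfies e·x = x for all x, so its row in the table reproduces the column headers.
Row k reads: b, a, v, q, s, n, r, k — exactly the header order. So k is the identity.

k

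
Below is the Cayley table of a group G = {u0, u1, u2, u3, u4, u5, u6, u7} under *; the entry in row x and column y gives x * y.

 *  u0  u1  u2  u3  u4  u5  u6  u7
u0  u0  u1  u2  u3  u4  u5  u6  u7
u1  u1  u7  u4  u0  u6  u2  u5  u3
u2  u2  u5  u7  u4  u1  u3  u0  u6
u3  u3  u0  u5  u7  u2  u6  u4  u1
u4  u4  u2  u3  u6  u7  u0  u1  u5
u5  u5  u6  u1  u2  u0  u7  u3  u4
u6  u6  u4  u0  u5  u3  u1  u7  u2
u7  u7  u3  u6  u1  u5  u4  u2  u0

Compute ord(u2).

The identity element is u0 (its row matches the header).
u2^1 = u2
u2^2 = u2 * u2 = u7
u2^3 = u7 * u2 = u6
u2^4 = u6 * u2 = u0
The first power of u2 equal to the identity is u2^4, so ord(u2) = 4.

4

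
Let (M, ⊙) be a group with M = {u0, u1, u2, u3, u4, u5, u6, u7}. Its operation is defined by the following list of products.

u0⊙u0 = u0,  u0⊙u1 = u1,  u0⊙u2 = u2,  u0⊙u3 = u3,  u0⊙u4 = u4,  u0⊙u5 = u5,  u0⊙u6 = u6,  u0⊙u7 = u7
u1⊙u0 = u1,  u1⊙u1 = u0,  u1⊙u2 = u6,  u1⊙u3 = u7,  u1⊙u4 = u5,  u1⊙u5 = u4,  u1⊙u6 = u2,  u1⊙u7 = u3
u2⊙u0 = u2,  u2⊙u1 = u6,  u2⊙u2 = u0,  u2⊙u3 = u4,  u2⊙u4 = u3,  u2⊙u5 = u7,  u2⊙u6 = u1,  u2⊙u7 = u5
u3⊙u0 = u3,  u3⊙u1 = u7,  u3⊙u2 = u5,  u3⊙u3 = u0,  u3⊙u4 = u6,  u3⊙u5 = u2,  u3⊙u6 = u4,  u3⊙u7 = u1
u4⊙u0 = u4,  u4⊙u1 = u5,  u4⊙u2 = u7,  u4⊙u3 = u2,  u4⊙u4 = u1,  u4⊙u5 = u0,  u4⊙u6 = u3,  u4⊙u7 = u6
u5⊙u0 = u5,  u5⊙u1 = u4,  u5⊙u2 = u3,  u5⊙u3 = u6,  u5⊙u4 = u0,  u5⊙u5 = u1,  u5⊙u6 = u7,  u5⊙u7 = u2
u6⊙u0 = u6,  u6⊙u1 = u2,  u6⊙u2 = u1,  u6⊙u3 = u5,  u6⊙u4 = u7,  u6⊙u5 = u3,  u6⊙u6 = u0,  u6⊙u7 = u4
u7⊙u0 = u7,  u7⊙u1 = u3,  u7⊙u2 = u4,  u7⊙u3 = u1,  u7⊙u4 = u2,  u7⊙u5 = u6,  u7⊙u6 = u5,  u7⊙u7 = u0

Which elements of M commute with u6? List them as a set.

{u0, u1, u2, u6}

Compare row u6 with column u6 entry by entry.
u1 ⊙ u6 = u2 = u6 ⊙ u1, so u1 commutes with u6.
u3 ⊙ u6 = u4 but u6 ⊙ u3 = u5, so u3 does not.
Collecting the elements that commute with u6: C(u6) = {u0, u1, u2, u6}.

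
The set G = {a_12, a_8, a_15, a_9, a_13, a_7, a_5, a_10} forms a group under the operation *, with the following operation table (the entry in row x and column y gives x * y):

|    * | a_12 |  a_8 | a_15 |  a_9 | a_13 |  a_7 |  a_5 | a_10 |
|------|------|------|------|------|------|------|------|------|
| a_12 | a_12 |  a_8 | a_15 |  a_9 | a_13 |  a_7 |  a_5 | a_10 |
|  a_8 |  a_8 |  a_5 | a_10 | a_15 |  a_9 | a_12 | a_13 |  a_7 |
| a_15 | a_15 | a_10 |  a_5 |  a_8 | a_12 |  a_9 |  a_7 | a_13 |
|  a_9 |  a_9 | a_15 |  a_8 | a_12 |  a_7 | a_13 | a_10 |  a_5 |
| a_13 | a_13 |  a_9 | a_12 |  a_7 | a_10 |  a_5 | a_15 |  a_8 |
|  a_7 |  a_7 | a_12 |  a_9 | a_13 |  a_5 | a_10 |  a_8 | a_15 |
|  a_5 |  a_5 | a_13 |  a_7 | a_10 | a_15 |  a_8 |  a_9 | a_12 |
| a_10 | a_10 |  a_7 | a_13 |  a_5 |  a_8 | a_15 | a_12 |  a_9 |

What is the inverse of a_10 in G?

First locate the identity: row a_12 matches the header, so a_12 is the identity.
Scan row a_10 for a_12: a_10 * a_5 = a_12. Hence a_10^(-1) = a_5.

a_5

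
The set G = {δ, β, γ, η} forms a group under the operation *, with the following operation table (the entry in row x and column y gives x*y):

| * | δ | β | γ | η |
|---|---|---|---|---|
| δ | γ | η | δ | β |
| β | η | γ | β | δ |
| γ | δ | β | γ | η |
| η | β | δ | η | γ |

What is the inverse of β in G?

First locate the identity: row γ matches the header, so γ is the identity.
Scan row β for γ: β*β = γ. Hence β^(-1) = β.

β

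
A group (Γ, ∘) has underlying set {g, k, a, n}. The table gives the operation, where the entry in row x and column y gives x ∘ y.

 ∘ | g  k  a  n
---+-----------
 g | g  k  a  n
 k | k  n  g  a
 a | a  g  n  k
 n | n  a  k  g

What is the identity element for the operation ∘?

The identity e satisfies e ∘ x = x for all x, so its row in the table reproduces the column headers.
Row g reads: g, k, a, n — exactly the header order. So g is the identity.

g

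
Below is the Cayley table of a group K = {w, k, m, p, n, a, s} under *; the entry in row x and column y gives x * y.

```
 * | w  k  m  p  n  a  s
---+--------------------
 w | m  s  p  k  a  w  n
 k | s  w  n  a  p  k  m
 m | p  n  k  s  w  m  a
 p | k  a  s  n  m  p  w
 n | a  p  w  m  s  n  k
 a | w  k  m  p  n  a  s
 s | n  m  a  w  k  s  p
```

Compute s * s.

p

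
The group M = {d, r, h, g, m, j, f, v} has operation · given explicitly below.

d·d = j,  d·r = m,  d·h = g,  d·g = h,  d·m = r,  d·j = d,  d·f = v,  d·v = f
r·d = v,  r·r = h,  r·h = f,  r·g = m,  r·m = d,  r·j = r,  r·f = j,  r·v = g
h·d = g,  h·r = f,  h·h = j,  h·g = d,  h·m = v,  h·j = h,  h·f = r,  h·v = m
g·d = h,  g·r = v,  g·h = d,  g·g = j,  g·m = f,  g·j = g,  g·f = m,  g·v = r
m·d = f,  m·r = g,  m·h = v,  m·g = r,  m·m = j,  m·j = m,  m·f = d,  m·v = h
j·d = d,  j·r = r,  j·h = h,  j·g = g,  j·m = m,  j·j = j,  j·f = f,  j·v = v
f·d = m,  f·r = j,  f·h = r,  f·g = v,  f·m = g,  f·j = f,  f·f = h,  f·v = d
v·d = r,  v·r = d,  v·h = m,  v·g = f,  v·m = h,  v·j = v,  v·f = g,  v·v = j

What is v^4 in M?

j

v^1 = v
v^2 = v·v = j
v^3 = j·v = v
v^4 = v·v = j
(Structurally, M here is isomorphic to the dihedral group D_4.)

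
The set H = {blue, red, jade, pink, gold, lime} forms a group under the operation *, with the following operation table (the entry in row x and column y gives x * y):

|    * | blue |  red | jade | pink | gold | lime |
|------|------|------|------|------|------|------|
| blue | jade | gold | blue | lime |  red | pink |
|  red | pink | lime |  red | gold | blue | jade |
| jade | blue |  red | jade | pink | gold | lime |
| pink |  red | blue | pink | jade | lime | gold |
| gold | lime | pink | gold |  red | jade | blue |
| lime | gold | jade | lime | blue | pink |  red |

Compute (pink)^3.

pink^1 = pink
pink^2 = pink * pink = jade
pink^3 = jade * pink = pink

pink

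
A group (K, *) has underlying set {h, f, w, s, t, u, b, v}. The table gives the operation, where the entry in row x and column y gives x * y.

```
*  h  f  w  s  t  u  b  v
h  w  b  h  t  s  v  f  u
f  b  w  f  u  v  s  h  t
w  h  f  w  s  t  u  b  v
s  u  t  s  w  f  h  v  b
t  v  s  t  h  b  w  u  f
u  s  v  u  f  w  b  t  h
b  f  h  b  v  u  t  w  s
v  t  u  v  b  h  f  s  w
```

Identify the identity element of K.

w

The identity e satisfies e * x = x for all x, so its row in the table reproduces the column headers.
Row w reads: h, f, w, s, t, u, b, v — exactly the header order. So w is the identity.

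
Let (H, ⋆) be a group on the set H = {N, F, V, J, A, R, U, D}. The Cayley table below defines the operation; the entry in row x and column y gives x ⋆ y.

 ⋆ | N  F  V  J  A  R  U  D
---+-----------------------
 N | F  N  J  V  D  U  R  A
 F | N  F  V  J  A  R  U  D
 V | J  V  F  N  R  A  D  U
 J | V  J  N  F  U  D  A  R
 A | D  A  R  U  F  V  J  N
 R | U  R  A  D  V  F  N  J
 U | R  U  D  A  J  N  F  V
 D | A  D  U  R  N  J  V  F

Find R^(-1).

First locate the identity: row F matches the header, so F is the identity.
Scan row R for F: R ⋆ R = F. Hence R^(-1) = R.
(Structurally, H here is isomorphic to the elementary abelian group (Z_2)^3.)

R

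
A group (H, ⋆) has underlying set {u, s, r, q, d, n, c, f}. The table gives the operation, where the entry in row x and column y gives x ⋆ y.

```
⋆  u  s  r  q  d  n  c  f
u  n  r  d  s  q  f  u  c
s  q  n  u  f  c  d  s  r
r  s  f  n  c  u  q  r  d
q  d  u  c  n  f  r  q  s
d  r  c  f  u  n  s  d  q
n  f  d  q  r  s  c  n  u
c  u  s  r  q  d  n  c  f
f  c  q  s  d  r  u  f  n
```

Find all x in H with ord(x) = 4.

{d, f, q, r, s, u}

Identity is c. Compute the order of each non-identity element by repeated multiplication:
  u: u → n → f → c  (order 4)
  s: s → n → d → c  (order 4)
  r: r → n → q → c  (order 4)
  q: q → n → r → c  (order 4)
  d: d → n → s → c  (order 4)
  n: n → c  (order 2)
  f: f → n → u → c  (order 4)
Elements of order 4: {d, f, q, r, s, u}.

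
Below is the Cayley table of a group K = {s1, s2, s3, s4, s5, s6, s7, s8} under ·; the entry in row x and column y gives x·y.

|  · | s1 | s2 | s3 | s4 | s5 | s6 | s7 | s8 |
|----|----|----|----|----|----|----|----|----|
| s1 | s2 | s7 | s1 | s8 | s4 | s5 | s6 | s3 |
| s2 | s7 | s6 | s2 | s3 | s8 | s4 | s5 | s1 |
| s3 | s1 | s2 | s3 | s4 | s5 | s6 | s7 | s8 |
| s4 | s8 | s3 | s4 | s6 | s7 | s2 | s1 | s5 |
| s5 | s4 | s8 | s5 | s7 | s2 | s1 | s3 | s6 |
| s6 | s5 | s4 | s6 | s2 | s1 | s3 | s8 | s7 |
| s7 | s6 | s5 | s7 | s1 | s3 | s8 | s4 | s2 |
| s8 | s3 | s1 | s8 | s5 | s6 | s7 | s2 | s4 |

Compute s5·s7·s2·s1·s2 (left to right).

s5·s7 = s3
s3·s2 = s2
s2·s1 = s7
s7·s2 = s5
(Structurally, K here is isomorphic to the cyclic group Z_8.)

s5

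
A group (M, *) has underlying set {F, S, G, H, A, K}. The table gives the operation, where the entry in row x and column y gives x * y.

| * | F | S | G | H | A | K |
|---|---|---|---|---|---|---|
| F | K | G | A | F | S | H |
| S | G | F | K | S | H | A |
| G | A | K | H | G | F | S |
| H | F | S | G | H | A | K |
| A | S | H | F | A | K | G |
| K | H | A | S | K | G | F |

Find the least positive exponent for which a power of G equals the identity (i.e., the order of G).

2

The identity element is H (its row matches the header).
G^1 = G
G^2 = G * G = H
The first power of G equal to the identity is G^2, so ord(G) = 2.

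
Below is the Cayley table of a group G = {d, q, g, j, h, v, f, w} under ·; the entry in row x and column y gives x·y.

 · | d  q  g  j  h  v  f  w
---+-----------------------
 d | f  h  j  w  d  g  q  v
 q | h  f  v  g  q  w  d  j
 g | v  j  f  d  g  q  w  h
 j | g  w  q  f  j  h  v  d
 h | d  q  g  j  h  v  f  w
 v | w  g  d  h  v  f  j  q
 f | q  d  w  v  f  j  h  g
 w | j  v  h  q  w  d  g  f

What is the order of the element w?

4

The identity element is h (its row matches the header).
w^1 = w
w^2 = w·w = f
w^3 = f·w = g
w^4 = g·w = h
The first power of w equal to the identity is w^4, so ord(w) = 4.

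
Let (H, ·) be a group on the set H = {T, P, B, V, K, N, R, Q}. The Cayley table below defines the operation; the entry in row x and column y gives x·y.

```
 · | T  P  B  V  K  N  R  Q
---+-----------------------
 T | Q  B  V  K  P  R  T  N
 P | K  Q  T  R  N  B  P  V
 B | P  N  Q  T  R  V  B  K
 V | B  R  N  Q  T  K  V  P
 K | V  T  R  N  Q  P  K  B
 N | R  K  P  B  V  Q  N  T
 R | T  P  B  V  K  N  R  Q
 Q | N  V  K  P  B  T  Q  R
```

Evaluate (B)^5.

B

B^1 = B
B^2 = B·B = Q
B^3 = Q·B = K
B^4 = K·B = R
B^5 = R·B = B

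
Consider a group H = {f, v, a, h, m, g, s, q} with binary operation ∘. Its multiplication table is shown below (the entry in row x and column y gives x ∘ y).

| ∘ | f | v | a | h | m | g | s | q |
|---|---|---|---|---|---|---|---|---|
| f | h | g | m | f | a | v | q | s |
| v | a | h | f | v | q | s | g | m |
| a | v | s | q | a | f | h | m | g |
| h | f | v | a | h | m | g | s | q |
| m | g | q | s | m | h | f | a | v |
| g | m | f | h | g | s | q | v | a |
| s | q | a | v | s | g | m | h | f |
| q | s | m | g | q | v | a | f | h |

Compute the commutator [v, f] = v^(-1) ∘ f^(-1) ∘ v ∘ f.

q

Identity is h; from the table v^(-1) = v and f^(-1) = f.
v ∘ f = a
a ∘ v = s
s ∘ f = q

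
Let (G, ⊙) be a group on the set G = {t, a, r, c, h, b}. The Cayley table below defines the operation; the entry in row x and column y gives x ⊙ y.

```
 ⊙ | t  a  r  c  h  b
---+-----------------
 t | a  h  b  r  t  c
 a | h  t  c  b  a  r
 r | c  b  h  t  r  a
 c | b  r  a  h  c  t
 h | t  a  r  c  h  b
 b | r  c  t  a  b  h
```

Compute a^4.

a

a^1 = a
a^2 = a ⊙ a = t
a^3 = t ⊙ a = h
a^4 = h ⊙ a = a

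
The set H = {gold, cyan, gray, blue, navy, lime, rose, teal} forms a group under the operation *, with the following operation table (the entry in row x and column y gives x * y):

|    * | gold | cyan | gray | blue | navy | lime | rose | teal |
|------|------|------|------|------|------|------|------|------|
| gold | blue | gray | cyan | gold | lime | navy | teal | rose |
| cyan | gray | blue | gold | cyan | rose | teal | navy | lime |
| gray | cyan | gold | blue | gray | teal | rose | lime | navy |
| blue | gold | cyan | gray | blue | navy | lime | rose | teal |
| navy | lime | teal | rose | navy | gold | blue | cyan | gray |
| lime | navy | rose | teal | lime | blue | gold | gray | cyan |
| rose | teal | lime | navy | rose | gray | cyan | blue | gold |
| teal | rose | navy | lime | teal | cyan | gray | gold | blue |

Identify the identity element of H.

The identity e satisfies e * x = x for all x, so its row in the table reproduces the column headers.
Row blue reads: gold, cyan, gray, blue, navy, lime, rose, teal — exactly the header order. So blue is the identity.

blue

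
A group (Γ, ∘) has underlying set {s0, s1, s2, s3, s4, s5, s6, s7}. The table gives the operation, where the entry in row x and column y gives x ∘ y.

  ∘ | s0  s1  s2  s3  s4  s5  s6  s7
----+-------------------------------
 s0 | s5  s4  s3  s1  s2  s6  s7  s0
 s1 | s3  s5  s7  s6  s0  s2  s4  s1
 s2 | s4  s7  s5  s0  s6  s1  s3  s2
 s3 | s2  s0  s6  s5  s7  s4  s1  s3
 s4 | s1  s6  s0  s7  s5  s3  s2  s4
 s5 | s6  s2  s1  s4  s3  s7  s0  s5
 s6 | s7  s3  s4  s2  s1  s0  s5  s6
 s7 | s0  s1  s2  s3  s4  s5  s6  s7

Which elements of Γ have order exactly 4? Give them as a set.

{s0, s1, s2, s3, s4, s6}

Identity is s7. Compute the order of each non-identity element by repeated multiplication:
  s0: s0 → s5 → s6 → s7  (order 4)
  s1: s1 → s5 → s2 → s7  (order 4)
  s2: s2 → s5 → s1 → s7  (order 4)
  s3: s3 → s5 → s4 → s7  (order 4)
  s4: s4 → s5 → s3 → s7  (order 4)
  s5: s5 → s7  (order 2)
  s6: s6 → s5 → s0 → s7  (order 4)
Elements of order 4: {s0, s1, s2, s3, s4, s6}.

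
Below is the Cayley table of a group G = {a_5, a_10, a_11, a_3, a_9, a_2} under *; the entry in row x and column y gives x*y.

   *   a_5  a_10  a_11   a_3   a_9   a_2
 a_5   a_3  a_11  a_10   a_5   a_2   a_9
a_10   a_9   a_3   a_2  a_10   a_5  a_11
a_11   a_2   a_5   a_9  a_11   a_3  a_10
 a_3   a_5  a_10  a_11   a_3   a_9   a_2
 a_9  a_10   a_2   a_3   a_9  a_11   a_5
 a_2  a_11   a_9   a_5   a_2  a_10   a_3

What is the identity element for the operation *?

a_3

The identity e satisfies e*x = x for all x, so its row in the table reproduces the column headers.
Row a_3 reads: a_5, a_10, a_11, a_3, a_9, a_2 — exactly the header order. So a_3 is the identity.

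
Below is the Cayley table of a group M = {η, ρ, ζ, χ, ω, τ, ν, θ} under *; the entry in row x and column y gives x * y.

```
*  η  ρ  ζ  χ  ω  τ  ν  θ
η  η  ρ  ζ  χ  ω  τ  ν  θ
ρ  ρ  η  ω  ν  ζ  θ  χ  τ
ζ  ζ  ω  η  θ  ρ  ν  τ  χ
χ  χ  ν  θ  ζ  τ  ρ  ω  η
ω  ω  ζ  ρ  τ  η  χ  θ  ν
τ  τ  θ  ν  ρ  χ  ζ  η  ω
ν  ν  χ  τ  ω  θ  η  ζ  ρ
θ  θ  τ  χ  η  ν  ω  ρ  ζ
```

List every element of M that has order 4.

Identity is η. Compute the order of each non-identity element by repeated multiplication:
  ρ: ρ → η  (order 2)
  ζ: ζ → η  (order 2)
  χ: χ → ζ → θ → η  (order 4)
  ω: ω → η  (order 2)
  τ: τ → ζ → ν → η  (order 4)
  ν: ν → ζ → τ → η  (order 4)
  θ: θ → ζ → χ → η  (order 4)
Elements of order 4: {θ, ν, τ, χ}.

{θ, ν, τ, χ}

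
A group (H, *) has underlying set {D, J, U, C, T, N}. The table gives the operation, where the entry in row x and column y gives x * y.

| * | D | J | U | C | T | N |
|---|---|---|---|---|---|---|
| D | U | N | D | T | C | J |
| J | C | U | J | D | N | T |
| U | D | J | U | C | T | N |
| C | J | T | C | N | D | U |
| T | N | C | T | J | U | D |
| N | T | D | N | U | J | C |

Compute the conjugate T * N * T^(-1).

C

The identity is U. In row T, the entry U sits in column T, so T^(-1) = T.
T * N = D
D * T = C
(Structurally, H here is isomorphic to the symmetric group S_3.)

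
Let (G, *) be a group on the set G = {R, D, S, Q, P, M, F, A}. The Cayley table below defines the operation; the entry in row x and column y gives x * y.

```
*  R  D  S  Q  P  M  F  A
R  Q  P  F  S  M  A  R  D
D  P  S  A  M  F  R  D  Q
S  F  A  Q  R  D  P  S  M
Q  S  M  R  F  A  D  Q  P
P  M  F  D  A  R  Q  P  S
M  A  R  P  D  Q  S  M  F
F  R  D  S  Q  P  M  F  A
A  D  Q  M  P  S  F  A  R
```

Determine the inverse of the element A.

First locate the identity: row F matches the header, so F is the identity.
Scan row A for F: A * M = F. Hence A^(-1) = M.

M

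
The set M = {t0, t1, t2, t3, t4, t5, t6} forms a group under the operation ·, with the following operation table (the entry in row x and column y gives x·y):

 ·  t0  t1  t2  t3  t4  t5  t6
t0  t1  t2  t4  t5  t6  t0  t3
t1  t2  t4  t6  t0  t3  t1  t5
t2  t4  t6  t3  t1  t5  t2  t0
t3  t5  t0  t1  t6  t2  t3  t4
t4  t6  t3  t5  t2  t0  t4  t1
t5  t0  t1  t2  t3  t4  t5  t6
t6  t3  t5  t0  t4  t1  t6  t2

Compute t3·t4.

Read row t3, column t4: t3·t4 = t2.

t2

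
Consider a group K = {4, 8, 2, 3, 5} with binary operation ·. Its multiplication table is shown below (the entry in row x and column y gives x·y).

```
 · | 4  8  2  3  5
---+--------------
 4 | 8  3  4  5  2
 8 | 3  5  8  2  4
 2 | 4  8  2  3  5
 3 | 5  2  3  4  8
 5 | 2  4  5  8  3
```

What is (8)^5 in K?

8^1 = 8
8^2 = 8·8 = 5
8^3 = 5·8 = 4
8^4 = 4·8 = 3
8^5 = 3·8 = 2

2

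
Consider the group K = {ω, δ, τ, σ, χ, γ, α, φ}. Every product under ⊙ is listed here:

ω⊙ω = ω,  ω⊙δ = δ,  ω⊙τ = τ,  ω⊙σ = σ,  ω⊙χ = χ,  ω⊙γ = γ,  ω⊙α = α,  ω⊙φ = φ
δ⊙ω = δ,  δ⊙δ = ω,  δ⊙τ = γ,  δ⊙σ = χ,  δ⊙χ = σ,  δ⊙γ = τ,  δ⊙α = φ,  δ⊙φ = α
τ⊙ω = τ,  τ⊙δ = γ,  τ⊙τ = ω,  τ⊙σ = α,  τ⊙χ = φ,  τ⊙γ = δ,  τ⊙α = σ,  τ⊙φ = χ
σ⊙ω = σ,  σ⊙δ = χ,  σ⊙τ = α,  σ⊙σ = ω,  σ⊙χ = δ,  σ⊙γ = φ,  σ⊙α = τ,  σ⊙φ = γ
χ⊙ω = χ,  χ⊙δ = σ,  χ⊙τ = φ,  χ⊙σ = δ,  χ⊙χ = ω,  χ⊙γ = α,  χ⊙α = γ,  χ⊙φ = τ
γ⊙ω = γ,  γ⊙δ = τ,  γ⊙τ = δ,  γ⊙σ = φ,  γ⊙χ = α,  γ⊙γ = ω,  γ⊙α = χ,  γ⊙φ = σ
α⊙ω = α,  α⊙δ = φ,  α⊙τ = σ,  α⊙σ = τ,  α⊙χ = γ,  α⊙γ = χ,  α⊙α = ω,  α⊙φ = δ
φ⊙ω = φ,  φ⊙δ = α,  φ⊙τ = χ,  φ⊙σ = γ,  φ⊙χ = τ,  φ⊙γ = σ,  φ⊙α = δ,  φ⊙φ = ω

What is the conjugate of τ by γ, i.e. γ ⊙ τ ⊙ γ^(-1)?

The identity is ω. In row γ, the entry ω sits in column γ, so γ^(-1) = γ.
γ ⊙ τ = δ
δ ⊙ γ = τ

τ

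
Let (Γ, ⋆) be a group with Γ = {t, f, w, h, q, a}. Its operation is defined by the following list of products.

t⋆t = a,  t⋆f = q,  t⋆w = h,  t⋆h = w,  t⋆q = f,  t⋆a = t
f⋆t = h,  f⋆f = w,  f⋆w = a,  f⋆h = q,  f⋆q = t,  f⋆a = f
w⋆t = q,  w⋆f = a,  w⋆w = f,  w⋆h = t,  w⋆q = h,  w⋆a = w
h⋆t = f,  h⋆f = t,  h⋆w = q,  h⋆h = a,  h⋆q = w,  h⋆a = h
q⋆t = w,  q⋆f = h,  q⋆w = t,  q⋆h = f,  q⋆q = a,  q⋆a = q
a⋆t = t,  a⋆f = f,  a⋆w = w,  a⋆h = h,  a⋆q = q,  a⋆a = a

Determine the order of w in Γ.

The identity element is a (its row matches the header).
w^1 = w
w^2 = w ⋆ w = f
w^3 = f ⋆ w = a
The first power of w equal to the identity is w^3, so ord(w) = 3.

3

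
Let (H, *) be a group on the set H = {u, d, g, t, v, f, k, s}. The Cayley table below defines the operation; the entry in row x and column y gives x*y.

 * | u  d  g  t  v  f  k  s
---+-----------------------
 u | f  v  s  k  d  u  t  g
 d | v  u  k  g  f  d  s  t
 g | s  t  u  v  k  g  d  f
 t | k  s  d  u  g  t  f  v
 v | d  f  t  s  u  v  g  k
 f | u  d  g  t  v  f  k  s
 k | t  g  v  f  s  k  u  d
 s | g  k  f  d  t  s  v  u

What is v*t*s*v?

v*t = s
s*s = u
u*v = d

d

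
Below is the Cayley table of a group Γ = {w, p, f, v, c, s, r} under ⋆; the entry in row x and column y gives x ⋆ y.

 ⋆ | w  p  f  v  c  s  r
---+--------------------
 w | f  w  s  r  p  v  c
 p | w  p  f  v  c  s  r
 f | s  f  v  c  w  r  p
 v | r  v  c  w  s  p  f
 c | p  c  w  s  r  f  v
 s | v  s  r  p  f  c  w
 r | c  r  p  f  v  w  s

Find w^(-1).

c

First locate the identity: row p matches the header, so p is the identity.
Scan row w for p: w ⋆ c = p. Hence w^(-1) = c.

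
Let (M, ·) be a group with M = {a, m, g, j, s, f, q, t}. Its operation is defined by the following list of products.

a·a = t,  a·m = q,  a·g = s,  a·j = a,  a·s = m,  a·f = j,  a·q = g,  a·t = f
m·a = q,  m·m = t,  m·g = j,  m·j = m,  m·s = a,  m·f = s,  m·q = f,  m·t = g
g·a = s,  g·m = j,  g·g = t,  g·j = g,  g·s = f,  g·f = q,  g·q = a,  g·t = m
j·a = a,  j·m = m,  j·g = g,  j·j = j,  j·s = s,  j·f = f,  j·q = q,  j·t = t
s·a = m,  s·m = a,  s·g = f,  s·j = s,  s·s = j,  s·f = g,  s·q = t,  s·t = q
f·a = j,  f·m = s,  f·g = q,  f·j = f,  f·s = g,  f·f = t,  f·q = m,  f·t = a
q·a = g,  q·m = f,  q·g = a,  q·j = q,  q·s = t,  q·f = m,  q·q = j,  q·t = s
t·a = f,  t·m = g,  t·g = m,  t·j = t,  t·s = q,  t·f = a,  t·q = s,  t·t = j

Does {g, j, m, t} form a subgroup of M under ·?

Yes

{g, j, m, t} contains the identity j.
Checking products: every product of two elements of {g, j, m, t} (read from the table) lies in {g, j, m, t}, so the set is closed.
In a finite group, a nonempty closed subset is a subgroup. So {g, j, m, t} ≤ M.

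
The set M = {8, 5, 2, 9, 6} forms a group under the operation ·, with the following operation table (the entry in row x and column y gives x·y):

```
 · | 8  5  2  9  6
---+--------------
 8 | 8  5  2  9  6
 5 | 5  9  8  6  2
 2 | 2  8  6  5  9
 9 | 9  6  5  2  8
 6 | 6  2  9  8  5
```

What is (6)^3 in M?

2

6^1 = 6
6^2 = 6·6 = 5
6^3 = 5·6 = 2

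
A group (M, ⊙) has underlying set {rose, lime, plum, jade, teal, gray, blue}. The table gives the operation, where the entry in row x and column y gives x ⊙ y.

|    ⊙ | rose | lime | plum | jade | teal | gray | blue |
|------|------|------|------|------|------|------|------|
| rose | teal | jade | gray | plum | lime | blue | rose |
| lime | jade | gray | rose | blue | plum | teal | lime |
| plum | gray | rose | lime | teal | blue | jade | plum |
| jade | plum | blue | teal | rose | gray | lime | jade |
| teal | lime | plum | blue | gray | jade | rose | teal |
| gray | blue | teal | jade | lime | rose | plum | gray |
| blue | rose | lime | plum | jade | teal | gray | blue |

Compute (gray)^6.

gray^1 = gray
gray^2 = gray ⊙ gray = plum
gray^3 = plum ⊙ gray = jade
gray^4 = jade ⊙ gray = lime
gray^5 = lime ⊙ gray = teal
gray^6 = teal ⊙ gray = rose

rose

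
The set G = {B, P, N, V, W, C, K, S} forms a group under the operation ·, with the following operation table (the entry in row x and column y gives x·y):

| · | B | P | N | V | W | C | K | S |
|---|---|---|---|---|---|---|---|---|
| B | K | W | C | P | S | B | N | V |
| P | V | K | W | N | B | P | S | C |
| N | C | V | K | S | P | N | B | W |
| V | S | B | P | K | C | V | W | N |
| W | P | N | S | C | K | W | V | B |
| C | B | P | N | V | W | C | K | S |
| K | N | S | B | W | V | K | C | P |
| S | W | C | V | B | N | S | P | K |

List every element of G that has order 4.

{B, N, P, S, V, W}

Identity is C. Compute the order of each non-identity element by repeated multiplication:
  B: B → K → N → C  (order 4)
  P: P → K → S → C  (order 4)
  N: N → K → B → C  (order 4)
  V: V → K → W → C  (order 4)
  W: W → K → V → C  (order 4)
  K: K → C  (order 2)
  S: S → K → P → C  (order 4)
Elements of order 4: {B, N, P, S, V, W}.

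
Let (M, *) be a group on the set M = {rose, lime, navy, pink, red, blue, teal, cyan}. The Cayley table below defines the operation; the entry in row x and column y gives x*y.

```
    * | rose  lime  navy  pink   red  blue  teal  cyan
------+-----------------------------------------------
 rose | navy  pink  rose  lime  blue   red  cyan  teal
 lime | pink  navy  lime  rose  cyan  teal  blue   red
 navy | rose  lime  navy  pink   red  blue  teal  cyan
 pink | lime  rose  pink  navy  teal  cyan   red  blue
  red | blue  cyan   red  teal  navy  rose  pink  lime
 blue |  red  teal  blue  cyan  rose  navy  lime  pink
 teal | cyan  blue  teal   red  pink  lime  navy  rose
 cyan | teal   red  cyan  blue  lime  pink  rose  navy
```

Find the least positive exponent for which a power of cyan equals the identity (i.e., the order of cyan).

The identity element is navy (its row matches the header).
cyan^1 = cyan
cyan^2 = cyan*cyan = navy
The first power of cyan equal to the identity is cyan^2, so ord(cyan) = 2.

2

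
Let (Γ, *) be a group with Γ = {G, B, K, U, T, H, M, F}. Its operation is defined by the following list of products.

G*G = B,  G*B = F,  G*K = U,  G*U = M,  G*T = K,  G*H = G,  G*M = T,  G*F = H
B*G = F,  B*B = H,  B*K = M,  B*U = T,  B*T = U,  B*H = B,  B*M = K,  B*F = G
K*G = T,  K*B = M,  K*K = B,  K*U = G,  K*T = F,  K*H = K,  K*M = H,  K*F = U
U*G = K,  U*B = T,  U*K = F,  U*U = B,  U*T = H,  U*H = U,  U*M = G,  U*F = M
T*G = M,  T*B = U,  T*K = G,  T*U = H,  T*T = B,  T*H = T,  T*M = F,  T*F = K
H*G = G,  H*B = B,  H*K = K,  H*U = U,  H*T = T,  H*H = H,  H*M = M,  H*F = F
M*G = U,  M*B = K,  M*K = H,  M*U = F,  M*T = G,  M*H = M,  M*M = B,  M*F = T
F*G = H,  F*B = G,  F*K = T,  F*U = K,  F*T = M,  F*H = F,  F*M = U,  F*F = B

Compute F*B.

G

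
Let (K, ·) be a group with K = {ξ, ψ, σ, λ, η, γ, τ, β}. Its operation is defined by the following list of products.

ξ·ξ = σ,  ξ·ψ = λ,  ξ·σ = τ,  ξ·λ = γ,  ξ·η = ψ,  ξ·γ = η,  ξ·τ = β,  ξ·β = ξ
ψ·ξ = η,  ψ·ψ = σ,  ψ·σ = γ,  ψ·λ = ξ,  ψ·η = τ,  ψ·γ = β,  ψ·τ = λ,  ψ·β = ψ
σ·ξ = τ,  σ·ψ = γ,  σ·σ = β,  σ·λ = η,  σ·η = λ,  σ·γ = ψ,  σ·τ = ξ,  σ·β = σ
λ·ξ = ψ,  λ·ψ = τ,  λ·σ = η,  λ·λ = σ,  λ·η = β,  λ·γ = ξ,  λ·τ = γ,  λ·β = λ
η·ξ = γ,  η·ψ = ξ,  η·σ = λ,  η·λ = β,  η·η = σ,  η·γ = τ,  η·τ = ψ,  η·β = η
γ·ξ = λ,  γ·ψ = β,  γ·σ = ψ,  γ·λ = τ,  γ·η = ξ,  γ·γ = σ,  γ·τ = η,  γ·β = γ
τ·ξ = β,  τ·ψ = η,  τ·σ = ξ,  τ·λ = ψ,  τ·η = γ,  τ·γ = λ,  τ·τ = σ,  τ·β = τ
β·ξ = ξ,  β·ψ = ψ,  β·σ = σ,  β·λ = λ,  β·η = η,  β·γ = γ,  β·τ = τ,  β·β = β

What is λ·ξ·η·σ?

ξ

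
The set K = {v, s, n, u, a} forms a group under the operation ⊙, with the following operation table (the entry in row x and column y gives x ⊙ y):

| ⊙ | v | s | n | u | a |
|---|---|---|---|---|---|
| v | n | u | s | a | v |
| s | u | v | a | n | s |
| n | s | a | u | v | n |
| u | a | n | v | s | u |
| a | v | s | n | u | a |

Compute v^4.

u

v^1 = v
v^2 = v ⊙ v = n
v^3 = n ⊙ v = s
v^4 = s ⊙ v = u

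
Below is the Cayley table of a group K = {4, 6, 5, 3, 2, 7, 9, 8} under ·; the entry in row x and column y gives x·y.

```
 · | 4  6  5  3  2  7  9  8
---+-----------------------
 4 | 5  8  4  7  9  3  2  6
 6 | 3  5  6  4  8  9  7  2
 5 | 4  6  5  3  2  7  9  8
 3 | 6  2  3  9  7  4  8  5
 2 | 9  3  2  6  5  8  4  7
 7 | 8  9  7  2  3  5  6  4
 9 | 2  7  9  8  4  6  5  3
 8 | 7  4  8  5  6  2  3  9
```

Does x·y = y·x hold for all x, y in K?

No

3·4 = 6 but 4·3 = 7.
Since 3 and 4 do not commute, K is not abelian.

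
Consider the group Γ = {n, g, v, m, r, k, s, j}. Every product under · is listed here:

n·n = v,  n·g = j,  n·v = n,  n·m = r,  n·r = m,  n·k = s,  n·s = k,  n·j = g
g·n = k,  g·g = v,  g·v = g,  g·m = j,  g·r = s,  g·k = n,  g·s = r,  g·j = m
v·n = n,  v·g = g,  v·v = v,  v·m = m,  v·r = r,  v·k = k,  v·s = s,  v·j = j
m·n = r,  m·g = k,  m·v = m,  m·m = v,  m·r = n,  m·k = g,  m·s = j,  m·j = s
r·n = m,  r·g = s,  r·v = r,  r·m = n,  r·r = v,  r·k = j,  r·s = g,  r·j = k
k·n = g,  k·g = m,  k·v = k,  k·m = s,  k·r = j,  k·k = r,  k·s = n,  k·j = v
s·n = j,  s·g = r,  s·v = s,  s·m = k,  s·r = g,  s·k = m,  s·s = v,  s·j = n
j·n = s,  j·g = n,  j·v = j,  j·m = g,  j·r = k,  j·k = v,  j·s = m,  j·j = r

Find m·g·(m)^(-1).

s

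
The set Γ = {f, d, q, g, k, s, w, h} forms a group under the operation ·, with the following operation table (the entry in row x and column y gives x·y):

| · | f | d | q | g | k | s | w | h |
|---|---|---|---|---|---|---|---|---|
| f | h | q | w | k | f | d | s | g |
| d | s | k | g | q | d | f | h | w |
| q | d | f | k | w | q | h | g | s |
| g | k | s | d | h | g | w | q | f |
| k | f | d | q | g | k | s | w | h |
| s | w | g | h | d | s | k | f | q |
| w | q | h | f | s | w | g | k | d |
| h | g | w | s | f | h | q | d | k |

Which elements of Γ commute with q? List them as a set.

Compare row q with column q entry by entry.
h·q = s = q·h, so h commutes with q.
f·q = w but q·f = d, so f does not.
Collecting the elements that commute with q: C(q) = {h, k, q, s}.

{h, k, q, s}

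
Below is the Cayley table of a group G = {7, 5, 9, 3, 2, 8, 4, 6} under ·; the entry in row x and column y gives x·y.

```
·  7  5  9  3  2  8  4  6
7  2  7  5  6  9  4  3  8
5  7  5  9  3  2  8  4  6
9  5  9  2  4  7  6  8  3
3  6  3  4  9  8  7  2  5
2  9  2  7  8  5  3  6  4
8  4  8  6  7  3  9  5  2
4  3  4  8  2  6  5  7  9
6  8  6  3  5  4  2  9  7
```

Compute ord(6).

8

The identity element is 5 (its row matches the header).
6^1 = 6
6^2 = 6·6 = 7
6^3 = 7·6 = 8
6^4 = 8·6 = 2
6^5 = 2·6 = 4
6^6 = 4·6 = 9
6^7 = 9·6 = 3
6^8 = 3·6 = 5
The first power of 6 equal to the identity is 6^8, so ord(6) = 8.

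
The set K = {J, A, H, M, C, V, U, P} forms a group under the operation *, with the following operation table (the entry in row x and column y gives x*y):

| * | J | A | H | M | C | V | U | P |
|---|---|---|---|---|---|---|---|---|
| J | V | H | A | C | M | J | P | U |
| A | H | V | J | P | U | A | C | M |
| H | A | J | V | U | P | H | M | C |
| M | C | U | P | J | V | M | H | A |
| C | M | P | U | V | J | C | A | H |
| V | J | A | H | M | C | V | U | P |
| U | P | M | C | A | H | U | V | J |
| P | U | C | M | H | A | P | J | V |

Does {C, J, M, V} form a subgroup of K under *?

Yes

{C, J, M, V} contains the identity V.
Checking products: every product of two elements of {C, J, M, V} (read from the table) lies in {C, J, M, V}, so the set is closed.
In a finite group, a nonempty closed subset is a subgroup. So {C, J, M, V} ≤ K.
(Structurally, K here is isomorphic to the dihedral group D_4.)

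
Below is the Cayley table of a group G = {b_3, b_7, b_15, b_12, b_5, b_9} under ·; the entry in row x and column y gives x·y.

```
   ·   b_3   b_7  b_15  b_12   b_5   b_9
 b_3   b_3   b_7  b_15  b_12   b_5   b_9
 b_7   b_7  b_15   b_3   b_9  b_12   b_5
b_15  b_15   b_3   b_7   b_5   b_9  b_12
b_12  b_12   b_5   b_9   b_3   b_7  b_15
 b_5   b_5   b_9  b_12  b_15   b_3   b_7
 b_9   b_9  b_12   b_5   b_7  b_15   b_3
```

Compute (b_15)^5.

b_15^1 = b_15
b_15^2 = b_15·b_15 = b_7
b_15^3 = b_7·b_15 = b_3
b_15^4 = b_3·b_15 = b_15
b_15^5 = b_15·b_15 = b_7

b_7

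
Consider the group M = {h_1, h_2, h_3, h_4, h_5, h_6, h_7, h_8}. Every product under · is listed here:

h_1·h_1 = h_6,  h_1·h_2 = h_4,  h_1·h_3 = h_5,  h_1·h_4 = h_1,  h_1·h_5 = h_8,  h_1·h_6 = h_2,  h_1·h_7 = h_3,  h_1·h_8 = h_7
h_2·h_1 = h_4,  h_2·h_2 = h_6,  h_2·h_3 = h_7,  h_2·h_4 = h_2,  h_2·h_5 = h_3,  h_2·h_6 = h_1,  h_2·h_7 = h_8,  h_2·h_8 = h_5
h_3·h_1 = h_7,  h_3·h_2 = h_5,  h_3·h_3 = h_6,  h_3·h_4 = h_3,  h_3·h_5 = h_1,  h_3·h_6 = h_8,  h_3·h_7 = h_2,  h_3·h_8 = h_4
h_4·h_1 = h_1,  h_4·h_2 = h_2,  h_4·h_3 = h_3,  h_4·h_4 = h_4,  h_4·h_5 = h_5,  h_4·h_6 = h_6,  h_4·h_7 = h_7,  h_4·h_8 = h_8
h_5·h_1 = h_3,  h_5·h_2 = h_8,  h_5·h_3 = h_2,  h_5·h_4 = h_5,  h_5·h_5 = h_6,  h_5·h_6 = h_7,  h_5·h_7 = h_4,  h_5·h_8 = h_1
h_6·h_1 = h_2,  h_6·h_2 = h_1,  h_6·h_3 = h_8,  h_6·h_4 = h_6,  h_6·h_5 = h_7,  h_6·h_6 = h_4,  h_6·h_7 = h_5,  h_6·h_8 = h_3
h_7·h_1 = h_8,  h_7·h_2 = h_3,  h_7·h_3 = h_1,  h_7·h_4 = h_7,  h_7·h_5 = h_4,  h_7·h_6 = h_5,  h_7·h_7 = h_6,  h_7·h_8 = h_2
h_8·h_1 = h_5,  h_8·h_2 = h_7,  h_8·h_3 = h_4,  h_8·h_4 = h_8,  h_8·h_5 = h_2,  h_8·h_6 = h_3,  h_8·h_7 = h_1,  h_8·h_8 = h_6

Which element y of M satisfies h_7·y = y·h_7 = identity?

First locate the identity: row h_4 matches the header, so h_4 is the identity.
Scan row h_7 for h_4: h_7·h_5 = h_4. Hence h_7^(-1) = h_5.

h_5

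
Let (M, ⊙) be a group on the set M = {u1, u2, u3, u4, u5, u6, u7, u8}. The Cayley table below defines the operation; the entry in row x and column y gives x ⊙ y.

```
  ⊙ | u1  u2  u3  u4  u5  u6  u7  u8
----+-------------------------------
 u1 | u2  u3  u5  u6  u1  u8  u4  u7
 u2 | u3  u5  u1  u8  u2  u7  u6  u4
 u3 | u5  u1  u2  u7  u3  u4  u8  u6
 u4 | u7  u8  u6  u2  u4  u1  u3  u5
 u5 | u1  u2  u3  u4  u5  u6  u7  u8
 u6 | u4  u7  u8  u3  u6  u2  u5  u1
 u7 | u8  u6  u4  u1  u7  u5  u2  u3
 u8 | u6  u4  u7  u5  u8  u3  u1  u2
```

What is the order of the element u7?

4

The identity element is u5 (its row matches the header).
u7^1 = u7
u7^2 = u7 ⊙ u7 = u2
u7^3 = u2 ⊙ u7 = u6
u7^4 = u6 ⊙ u7 = u5
The first power of u7 equal to the identity is u7^4, so ord(u7) = 4.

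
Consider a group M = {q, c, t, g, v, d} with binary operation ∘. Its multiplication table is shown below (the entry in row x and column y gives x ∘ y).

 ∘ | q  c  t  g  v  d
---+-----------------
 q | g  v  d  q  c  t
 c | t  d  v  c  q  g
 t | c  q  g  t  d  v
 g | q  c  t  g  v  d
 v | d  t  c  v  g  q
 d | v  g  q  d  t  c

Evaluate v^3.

v

v^1 = v
v^2 = v ∘ v = g
v^3 = g ∘ v = v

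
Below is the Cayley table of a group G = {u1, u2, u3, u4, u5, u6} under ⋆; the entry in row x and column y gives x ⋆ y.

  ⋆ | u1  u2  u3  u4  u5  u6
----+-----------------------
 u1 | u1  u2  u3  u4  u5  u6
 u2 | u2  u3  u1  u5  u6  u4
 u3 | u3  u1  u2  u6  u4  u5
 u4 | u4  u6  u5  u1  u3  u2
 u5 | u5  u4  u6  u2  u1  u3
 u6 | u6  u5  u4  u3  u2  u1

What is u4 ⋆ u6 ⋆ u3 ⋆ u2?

u4 ⋆ u6 = u2
u2 ⋆ u3 = u1
u1 ⋆ u2 = u2

u2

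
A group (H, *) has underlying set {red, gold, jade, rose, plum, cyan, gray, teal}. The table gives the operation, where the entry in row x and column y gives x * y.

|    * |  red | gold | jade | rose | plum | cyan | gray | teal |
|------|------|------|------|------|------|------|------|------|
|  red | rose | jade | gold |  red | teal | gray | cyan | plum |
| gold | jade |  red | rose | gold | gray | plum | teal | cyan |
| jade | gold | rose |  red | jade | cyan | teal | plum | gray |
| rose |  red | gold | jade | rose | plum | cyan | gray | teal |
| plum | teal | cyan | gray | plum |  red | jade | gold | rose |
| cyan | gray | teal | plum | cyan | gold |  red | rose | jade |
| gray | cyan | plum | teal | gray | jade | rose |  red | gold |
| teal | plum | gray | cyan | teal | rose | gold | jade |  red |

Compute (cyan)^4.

rose

cyan^1 = cyan
cyan^2 = cyan * cyan = red
cyan^3 = red * cyan = gray
cyan^4 = gray * cyan = rose
(Structurally, H here is isomorphic to the quaternion group Q_8.)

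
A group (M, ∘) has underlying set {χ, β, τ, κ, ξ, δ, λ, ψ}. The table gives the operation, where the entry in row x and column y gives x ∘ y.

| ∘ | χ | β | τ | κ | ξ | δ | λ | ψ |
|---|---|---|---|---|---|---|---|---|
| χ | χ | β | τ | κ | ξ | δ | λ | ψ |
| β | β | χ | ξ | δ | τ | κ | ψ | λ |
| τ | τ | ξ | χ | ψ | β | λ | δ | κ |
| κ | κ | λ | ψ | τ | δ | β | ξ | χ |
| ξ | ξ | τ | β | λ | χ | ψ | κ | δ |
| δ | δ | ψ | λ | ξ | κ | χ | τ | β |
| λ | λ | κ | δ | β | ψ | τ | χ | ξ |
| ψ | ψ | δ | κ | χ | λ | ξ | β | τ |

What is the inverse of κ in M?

ψ

First locate the identity: row χ matches the header, so χ is the identity.
Scan row κ for χ: κ ∘ ψ = χ. Hence κ^(-1) = ψ.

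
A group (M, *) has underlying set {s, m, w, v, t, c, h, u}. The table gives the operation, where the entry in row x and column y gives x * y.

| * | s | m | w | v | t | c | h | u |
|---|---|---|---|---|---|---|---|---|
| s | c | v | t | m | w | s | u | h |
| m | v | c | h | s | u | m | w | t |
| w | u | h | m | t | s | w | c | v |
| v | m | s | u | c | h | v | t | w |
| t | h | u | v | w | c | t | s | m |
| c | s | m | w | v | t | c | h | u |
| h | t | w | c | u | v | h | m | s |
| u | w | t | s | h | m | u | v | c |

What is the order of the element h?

The identity element is c (its row matches the header).
h^1 = h
h^2 = h * h = m
h^3 = m * h = w
h^4 = w * h = c
The first power of h equal to the identity is h^4, so ord(h) = 4.
(Structurally, M here is isomorphic to the dihedral group D_4.)

4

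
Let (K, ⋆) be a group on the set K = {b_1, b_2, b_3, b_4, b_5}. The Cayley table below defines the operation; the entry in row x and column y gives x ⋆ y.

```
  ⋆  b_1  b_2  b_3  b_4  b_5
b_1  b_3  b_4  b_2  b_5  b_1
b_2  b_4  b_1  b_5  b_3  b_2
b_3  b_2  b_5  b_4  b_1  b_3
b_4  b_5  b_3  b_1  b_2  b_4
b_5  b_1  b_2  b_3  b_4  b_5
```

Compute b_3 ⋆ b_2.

Read row b_3, column b_2: b_3 ⋆ b_2 = b_5.

b_5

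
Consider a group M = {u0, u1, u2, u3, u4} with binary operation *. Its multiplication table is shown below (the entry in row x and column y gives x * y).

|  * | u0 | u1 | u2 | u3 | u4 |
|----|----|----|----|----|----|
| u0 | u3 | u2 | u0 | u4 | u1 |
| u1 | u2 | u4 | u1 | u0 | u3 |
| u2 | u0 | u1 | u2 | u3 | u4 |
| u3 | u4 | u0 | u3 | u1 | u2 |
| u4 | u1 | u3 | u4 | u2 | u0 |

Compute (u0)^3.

u0^1 = u0
u0^2 = u0 * u0 = u3
u0^3 = u3 * u0 = u4

u4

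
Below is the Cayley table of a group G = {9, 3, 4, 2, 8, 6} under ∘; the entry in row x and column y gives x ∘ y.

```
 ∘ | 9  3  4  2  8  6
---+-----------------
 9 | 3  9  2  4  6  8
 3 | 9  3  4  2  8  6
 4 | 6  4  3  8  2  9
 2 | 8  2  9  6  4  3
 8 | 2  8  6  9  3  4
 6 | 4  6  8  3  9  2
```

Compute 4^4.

3

4^1 = 4
4^2 = 4 ∘ 4 = 3
4^3 = 3 ∘ 4 = 4
4^4 = 4 ∘ 4 = 3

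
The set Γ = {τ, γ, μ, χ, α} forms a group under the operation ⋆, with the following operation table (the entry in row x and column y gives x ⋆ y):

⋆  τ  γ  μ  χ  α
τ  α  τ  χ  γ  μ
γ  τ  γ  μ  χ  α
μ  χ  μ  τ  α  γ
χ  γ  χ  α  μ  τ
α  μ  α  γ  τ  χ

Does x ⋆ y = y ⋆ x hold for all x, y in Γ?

Check whether the table is symmetric across its main diagonal.
Every entry (row x, col y) equals the entry (row y, col x), so Γ is abelian.

Yes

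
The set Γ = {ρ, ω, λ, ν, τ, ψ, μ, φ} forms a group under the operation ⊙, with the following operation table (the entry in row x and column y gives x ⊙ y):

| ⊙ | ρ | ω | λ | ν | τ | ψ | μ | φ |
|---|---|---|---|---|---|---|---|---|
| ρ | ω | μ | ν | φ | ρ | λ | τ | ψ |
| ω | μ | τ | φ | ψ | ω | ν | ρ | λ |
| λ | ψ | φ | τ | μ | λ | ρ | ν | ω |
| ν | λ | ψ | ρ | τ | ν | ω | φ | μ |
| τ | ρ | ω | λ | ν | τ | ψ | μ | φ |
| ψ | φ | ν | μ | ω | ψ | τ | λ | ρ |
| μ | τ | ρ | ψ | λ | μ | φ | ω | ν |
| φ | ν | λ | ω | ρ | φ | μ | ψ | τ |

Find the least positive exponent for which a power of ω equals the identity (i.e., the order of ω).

The identity element is τ (its row matches the header).
ω^1 = ω
ω^2 = ω ⊙ ω = τ
The first power of ω equal to the identity is ω^2, so ord(ω) = 2.

2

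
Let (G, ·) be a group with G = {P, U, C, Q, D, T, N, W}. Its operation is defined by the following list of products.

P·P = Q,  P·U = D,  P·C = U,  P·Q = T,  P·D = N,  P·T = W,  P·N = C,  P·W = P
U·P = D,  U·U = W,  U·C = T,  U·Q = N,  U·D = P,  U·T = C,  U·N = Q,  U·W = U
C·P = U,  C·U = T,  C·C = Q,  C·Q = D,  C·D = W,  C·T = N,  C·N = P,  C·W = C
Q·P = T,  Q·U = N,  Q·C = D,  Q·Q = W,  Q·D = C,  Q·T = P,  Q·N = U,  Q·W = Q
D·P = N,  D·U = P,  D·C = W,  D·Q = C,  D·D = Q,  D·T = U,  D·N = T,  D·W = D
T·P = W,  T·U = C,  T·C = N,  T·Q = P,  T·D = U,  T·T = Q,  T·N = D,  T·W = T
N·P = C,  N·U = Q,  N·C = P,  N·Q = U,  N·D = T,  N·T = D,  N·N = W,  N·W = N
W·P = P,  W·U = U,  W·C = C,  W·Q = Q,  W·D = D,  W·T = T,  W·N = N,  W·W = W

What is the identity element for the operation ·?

The identity e satisfies e·x = x for all x, so its row in the table reproduces the column headers.
Row W reads: P, U, C, Q, D, T, N, W — exactly the header order. So W is the identity.

W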